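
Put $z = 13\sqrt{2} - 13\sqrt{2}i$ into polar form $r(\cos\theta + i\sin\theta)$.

r = |z| = sqrt(a^2 + b^2) = sqrt((13*sqrt(2))^2 + (-13*sqrt(2))^2) = sqrt(338 + 338) = sqrt(676) = 26
θ = arctan(b/a) = arctan(-18.3848/18.3848) (quadrant-adjusted) = 315°
z = 26(cos 315° + i sin 315°)


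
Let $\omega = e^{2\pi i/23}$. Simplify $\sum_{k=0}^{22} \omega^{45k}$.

Let ζ = ω^45 = e^(2πi·45/23). Since 23 ∤ 45, ζ ≠ 1.
Sum = Σ_{k=0}^{22} ζ^k = (ζ^23 - 1)/(ζ - 1) = (ω^{45·23} - 1)/(ζ - 1) = (1 - 1)/(ζ - 1) = 0


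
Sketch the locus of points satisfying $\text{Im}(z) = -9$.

Im(z) = y where z = x + yi; the equation y = -9 is satisfied by all points with that y-coordinate
Locus: Horizontal line y = -9


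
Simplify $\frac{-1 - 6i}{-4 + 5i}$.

Multiply numerator and denominator by conjugate (-4 - 5i):
= (-1 - 6i)(-4 - 5i) / ((-4)^2 + 5^2)
= (-26 + 29i) / 41
= -26/41 + (29/41)i


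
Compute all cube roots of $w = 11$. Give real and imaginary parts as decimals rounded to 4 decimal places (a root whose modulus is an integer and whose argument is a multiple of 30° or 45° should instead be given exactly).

|w| = 11, arg(w) = 0°
Root modulus = 11^(1/3) ≈ 2.223980
Root arguments: θ_k = (0° + 360°k)/3 for k = 0, 1, ..., 2
Compute each root as (root modulus)(cos θ_k + i sin θ_k) using full-precision intermediates, then round to 4 decimal places.
Roots: 2.2240, -1.1120 + 1.9260i, -1.1120 - 1.9260i


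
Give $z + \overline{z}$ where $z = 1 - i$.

z + conjugate(z) = (a + bi) + (a - bi) = 2a
= 2 * 1 = 2


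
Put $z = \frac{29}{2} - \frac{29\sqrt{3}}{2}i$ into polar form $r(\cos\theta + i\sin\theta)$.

r = |z| = sqrt(a^2 + b^2) = sqrt((29/2)^2 + (-29*sqrt(3)/2)^2) = sqrt(841/4 + 2523/4) = sqrt(841) = 29
θ = arctan(b/a) = arctan(-25.1147/14.5) (quadrant-adjusted) = 300°
z = 29(cos 300° + i sin 300°)


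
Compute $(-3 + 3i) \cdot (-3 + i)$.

(a1*a2 - b1*b2) + (a1*b2 + b1*a2)i
= (9 - 3) + (-3 + (-9))i
= 6 - 12i


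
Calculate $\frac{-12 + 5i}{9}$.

Divisor is real, so divide each part by 9:
= -4/3 + (5/9)i


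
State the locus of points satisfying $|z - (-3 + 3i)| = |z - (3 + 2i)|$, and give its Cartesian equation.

|z - z1| = |z - z2| means z is equidistant from z1 and z2,
i.e. the perpendicular bisector of the segment from (-3, 3) to (3, 2) (midpoint (0, 5/2)).
With z = x + yi, square both sides:
(x - (-3))^2 + (y - 3)^2 = (x - 3)^2 + (y - 2)^2
The x^2 and y^2 terms cancel: 12x + (-2)y = 13 - 18 = -5
Simplify: 12x - 2y = -5
Locus: Perpendicular bisector of the segment from (-3, 3) to (3, 2): the line 12x - 2y = -5


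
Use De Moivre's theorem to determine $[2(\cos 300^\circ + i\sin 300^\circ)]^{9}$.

By De Moivre: z^n = r^n(cos(nθ) + i sin(nθ))
= 2^9(cos(9*300°) + i sin(9*300°))
= 512(cos 180° + i sin 180°)
= -512


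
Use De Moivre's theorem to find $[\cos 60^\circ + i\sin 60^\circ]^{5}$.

By De Moivre: z^n = r^n(cos(nθ) + i sin(nθ))
= 1^5(cos(5*60°) + i sin(5*60°))
= 1(cos 300° + i sin 300°)
= 1/2 - (sqrt(3)/2)i


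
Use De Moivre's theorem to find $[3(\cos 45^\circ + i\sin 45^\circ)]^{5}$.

By De Moivre: z^n = r^n(cos(nθ) + i sin(nθ))
= 3^5(cos(5*45°) + i sin(5*45°))
= 243(cos 225° + i sin 225°)
= -243*sqrt(2)/2 - (243*sqrt(2)/2)i


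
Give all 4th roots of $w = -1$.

|w| = 1, arg(w) = 180°
Root modulus = 1^(1/4) = 1
Root arguments: θ_k = (180° + 360°k)/4 for k = 0, 1, ..., 3
Roots: sqrt(2)/2 + (sqrt(2)/2)i, -sqrt(2)/2 + (sqrt(2)/2)i, -sqrt(2)/2 - (sqrt(2)/2)i, sqrt(2)/2 - (sqrt(2)/2)i


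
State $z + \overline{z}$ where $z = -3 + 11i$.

z + conjugate(z) = (a + bi) + (a - bi) = 2a
= 2 * (-3) = -6


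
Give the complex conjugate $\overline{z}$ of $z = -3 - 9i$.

If z = a + bi, then conjugate(z) = a - bi
conjugate(-3 - 9i) = -3 + 9i


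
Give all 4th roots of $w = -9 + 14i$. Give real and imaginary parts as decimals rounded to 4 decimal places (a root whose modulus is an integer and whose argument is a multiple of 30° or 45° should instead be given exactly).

|w| = sqrt(277) ≈ 16.643317, arg(w) ≈ 122.735226°
Root modulus = sqrt(277)^(1/4) ≈ 2.019807
Root arguments: θ_k = (arg(w) + 360°k)/4 for k = 0, 1, ..., 3
Compute each root as (root modulus)(cos θ_k + i sin θ_k) using full-precision intermediates, then round to 4 decimal places.
Roots: 1.7370 + 1.0307i, -1.0307 + 1.7370i, -1.7370 - 1.0307i, 1.0307 - 1.7370i


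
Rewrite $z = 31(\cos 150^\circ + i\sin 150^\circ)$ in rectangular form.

a = r cos θ = 31 * -sqrt(3)/2 = -31*sqrt(3)/2
b = r sin θ = 31 * 1/2 = 31/2
z = -31*sqrt(3)/2 + (31/2)i


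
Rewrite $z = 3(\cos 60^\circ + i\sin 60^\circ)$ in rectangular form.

a = r cos θ = 3 * 1/2 = 3/2
b = r sin θ = 3 * sqrt(3)/2 = 3*sqrt(3)/2
z = 3/2 + (3*sqrt(3)/2)i


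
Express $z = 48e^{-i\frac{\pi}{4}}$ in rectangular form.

a = r cos θ = 48 * sqrt(2)/2 = 24*sqrt(2)
b = r sin θ = 48 * -sqrt(2)/2 = -24*sqrt(2)
z = 24*sqrt(2) - 24*sqrt(2)i


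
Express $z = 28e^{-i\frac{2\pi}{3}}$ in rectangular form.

a = r cos θ = 28 * -1/2 = -14
b = r sin θ = 28 * -sqrt(3)/2 = -14*sqrt(3)
z = -14 - 14*sqrt(3)i


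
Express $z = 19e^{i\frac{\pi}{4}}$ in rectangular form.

a = r cos θ = 19 * sqrt(2)/2 = 19*sqrt(2)/2
b = r sin θ = 19 * sqrt(2)/2 = 19*sqrt(2)/2
z = 19*sqrt(2)/2 + (19*sqrt(2)/2)i


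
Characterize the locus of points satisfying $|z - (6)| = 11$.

|z - z0| = r describes a circle centered at z0 with radius r
Here z0 = 6 and r = 11
Locus: Circle centered at (6, 0) with radius 11


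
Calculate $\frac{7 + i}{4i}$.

Multiply numerator and denominator by conjugate (-4i):
= (7 + i)(-4i) / (0^2 + 4^2)
= (4 - 28i) / 16
Divide through by 4: (1 - 7i) / 4
= 1/4 - (7/4)i


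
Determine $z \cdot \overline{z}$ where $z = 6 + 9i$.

z * conjugate(z) = |z|^2 = a^2 + b^2
= 6^2 + 9^2 = 117


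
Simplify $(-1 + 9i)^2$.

(a + bi)^2 = a^2 - b^2 + 2abi
= (-1)^2 - 9^2 + 2*(-1)*9i
= -80 - 18i


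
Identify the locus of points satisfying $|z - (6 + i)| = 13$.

|z - z0| = r describes a circle centered at z0 with radius r
Here z0 = 6 + i and r = 13
Locus: Circle centered at (6, 1) with radius 13


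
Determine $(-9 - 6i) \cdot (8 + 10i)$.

(a1*a2 - b1*b2) + (a1*b2 + b1*a2)i
= (-72 - (-60)) + (-90 + (-48))i
= -12 - 138i


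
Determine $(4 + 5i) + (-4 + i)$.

(4 + (-4)) + (5 + 1)i = 6i


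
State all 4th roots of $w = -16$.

|w| = 16, arg(w) = 180°
Root modulus = 16^(1/4) = 2
Root arguments: θ_k = (180° + 360°k)/4 for k = 0, 1, ..., 3
Roots: sqrt(2) + sqrt(2)i, -sqrt(2) + sqrt(2)i, -sqrt(2) - sqrt(2)i, sqrt(2) - sqrt(2)i


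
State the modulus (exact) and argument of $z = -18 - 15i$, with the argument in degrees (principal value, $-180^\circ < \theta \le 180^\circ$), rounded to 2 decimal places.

|z| = sqrt((-18)^2 + (-15)^2) = sqrt(549)
arg(z) = arctan(b/a) = arctan(-15/-18) (quadrant-adjusted) = -140.19°


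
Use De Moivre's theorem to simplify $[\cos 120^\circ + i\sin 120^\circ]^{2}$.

By De Moivre: z^n = r^n(cos(nθ) + i sin(nθ))
= 1^2(cos(2*120°) + i sin(2*120°))
= 1(cos 240° + i sin 240°)
= -1/2 - (sqrt(3)/2)i


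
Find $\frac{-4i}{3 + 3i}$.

Multiply numerator and denominator by conjugate (3 - 3i):
= (-4i)(3 - 3i) / (3^2 + 3^2)
= (-12 - 12i) / 18
Divide through by 6: (-2 - 2i) / 3
= -2/3 - (2/3)i


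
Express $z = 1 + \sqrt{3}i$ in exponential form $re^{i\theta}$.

r = |z| = sqrt((1)^2 + (sqrt(3))^2) = sqrt(1 + 3) = sqrt(4) = 2
θ = arctan(b/a) = arctan(1.7321/1) (quadrant-adjusted) = 60° = π/3
z = 2e^(i*π/3)


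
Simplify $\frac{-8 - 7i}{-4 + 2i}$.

Multiply numerator and denominator by conjugate (-4 - 2i):
= (-8 - 7i)(-4 - 2i) / ((-4)^2 + 2^2)
= (18 + 44i) / 20
Divide through by 2: (9 + 22i) / 10
= 9/10 + (11/5)i


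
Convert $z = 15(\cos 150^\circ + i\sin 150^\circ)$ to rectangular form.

a = r cos θ = 15 * -sqrt(3)/2 = -15*sqrt(3)/2
b = r sin θ = 15 * 1/2 = 15/2
z = -15*sqrt(3)/2 + (15/2)i


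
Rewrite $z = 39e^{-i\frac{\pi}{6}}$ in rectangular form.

a = r cos θ = 39 * sqrt(3)/2 = 39*sqrt(3)/2
b = r sin θ = 39 * -1/2 = -39/2
z = 39*sqrt(3)/2 - (39/2)i


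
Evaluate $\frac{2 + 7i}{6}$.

Divisor is real, so divide each part by 6:
= 1/3 + (7/6)i


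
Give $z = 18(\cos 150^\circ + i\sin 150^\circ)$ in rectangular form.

a = r cos θ = 18 * -sqrt(3)/2 = -9*sqrt(3)
b = r sin θ = 18 * 1/2 = 9
z = -9*sqrt(3) + 9i


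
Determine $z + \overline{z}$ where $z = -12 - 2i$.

z + conjugate(z) = (a + bi) + (a - bi) = 2a
= 2 * (-12) = -24


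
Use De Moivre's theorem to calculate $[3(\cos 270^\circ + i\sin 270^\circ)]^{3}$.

By De Moivre: z^n = r^n(cos(nθ) + i sin(nθ))
= 3^3(cos(3*270°) + i sin(3*270°))
= 27(cos 90° + i sin 90°)
= 27i


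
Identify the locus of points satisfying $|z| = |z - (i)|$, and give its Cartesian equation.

|z - z1| = |z - z2| means z is equidistant from z1 and z2,
i.e. the perpendicular bisector of the segment from (0, 0) to (0, 1) (midpoint (0, 1/2)).
With z = x + yi, square both sides:
(x - 0)^2 + (y - 0)^2 = (x - 0)^2 + (y - 1)^2
The x^2 and y^2 terms cancel: 0x + 2y = 1 - 0 = 1
Simplify: y = 1/2
Locus: Perpendicular bisector of the segment from (0, 0) to (0, 1): the line y = 1/2


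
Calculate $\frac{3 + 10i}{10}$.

Divisor is real, so divide each part by 10:
= 3/10 + i


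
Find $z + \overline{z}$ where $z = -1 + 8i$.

z + conjugate(z) = (a + bi) + (a - bi) = 2a
= 2 * (-1) = -2


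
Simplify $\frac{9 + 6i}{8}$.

Divisor is real, so divide each part by 8:
= 9/8 + (3/4)i


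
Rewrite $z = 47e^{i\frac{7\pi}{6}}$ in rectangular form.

a = r cos θ = 47 * -sqrt(3)/2 = -47*sqrt(3)/2
b = r sin θ = 47 * -1/2 = -47/2
z = -47*sqrt(3)/2 - (47/2)i


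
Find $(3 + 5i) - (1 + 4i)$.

(3 - 1) + (5 - 4)i = 2 + i


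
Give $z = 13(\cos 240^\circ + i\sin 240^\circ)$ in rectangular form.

a = r cos θ = 13 * -1/2 = -13/2
b = r sin θ = 13 * -sqrt(3)/2 = -13*sqrt(3)/2
z = -13/2 - (13*sqrt(3)/2)i


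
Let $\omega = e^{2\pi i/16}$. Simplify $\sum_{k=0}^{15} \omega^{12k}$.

Let ζ = ω^12 = e^(2πi·12/16). Since 16 ∤ 12, ζ ≠ 1.
Sum = Σ_{k=0}^{15} ζ^k = (ζ^16 - 1)/(ζ - 1) = (ω^{12·16} - 1)/(ζ - 1) = (1 - 1)/(ζ - 1) = 0


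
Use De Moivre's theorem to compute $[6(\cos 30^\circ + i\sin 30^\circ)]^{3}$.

By De Moivre: z^n = r^n(cos(nθ) + i sin(nθ))
= 6^3(cos(3*30°) + i sin(3*30°))
= 216(cos 90° + i sin 90°)
= 216i


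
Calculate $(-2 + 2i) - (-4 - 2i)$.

(-2 - (-4)) + (2 - (-2))i = 2 + 4i


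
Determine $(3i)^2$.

(a + bi)^2 = a^2 - b^2 + 2abi
= 0^2 - 3^2 + 2*0*3i
= -9


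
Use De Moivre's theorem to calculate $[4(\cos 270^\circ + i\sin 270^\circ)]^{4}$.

By De Moivre: z^n = r^n(cos(nθ) + i sin(nθ))
= 4^4(cos(4*270°) + i sin(4*270°))
= 256(cos 0° + i sin 0°)
= 256


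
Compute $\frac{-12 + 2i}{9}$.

Divisor is real, so divide each part by 9:
= -4/3 + (2/9)i


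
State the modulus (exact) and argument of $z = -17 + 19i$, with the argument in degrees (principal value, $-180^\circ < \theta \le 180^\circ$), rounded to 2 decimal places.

|z| = sqrt((-17)^2 + 19^2) = sqrt(650)
arg(z) = arctan(b/a) = arctan(19/-17) (quadrant-adjusted) = 131.82°


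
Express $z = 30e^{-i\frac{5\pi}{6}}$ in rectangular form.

a = r cos θ = 30 * -sqrt(3)/2 = -15*sqrt(3)
b = r sin θ = 30 * -1/2 = -15
z = -15*sqrt(3) - 15i


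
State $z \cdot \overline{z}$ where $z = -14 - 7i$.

z * conjugate(z) = |z|^2 = a^2 + b^2
= (-14)^2 + (-7)^2 = 245


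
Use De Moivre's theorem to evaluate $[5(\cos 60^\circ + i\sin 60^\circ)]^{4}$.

By De Moivre: z^n = r^n(cos(nθ) + i sin(nθ))
= 5^4(cos(4*60°) + i sin(4*60°))
= 625(cos 240° + i sin 240°)
= -625/2 - (625*sqrt(3)/2)i


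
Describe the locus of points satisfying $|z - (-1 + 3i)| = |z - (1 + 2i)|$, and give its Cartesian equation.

|z - z1| = |z - z2| means z is equidistant from z1 and z2,
i.e. the perpendicular bisector of the segment from (-1, 3) to (1, 2) (midpoint (0, 5/2)).
With z = x + yi, square both sides:
(x - (-1))^2 + (y - 3)^2 = (x - 1)^2 + (y - 2)^2
The x^2 and y^2 terms cancel: 4x + (-2)y = 5 - 10 = -5
Simplify: 4x - 2y = -5
Locus: Perpendicular bisector of the segment from (-1, 3) to (1, 2): the line 4x - 2y = -5


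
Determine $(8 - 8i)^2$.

(a + bi)^2 = a^2 - b^2 + 2abi
= 8^2 - (-8)^2 + 2*8*(-8)i
= -128i


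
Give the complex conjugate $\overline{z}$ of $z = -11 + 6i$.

If z = a + bi, then conjugate(z) = a - bi
conjugate(-11 + 6i) = -11 - 6i


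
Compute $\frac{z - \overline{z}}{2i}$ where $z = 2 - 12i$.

z - conjugate(z) = 2bi
(z - conjugate(z))/(2i) = 2bi/(2i) = b = -12


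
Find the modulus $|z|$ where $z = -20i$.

|z| = sqrt(a^2 + b^2) = sqrt(0^2 + (-20)^2) = sqrt(400) = 20


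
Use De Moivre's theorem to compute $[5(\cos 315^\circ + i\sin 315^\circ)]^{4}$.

By De Moivre: z^n = r^n(cos(nθ) + i sin(nθ))
= 5^4(cos(4*315°) + i sin(4*315°))
= 625(cos 180° + i sin 180°)
= -625


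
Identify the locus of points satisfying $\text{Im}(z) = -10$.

Im(z) = y where z = x + yi; the equation y = -10 is satisfied by all points with that y-coordinate
Locus: Horizontal line y = -10


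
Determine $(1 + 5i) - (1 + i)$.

(1 - 1) + (5 - 1)i = 4i


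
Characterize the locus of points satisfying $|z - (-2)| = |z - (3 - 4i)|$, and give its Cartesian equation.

|z - z1| = |z - z2| means z is equidistant from z1 and z2,
i.e. the perpendicular bisector of the segment from (-2, 0) to (3, -4) (midpoint (1/2, -2)).
With z = x + yi, square both sides:
(x - (-2))^2 + (y - 0)^2 = (x - 3)^2 + (y - (-4))^2
The x^2 and y^2 terms cancel: 10x + (-8)y = 25 - 4 = 21
Simplify: 10x - 8y = 21
Locus: Perpendicular bisector of the segment from (-2, 0) to (3, -4): the line 10x - 8y = 21


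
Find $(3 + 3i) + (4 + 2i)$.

(3 + 4) + (3 + 2)i = 7 + 5i


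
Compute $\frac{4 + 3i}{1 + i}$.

Multiply numerator and denominator by conjugate (1 - i):
= (4 + 3i)(1 - i) / (1^2 + 1^2)
= (7 - i) / 2
= 7/2 - (1/2)i


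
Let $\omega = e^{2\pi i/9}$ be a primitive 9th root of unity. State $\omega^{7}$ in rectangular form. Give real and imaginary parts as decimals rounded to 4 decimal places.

ω^7 = e^(2πi·7/9) = e^(i·14π/9)
= cos(14π/9) + i sin(14π/9)
= 0.1736 - 0.9848i


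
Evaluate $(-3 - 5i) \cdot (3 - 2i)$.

(a1*a2 - b1*b2) + (a1*b2 + b1*a2)i
= (-9 - 10) + (6 + (-15))i
= -19 - 9i


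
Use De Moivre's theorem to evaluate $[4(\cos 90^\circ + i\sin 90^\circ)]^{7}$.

By De Moivre: z^n = r^n(cos(nθ) + i sin(nθ))
= 4^7(cos(7*90°) + i sin(7*90°))
= 16384(cos 270° + i sin 270°)
= -16384i


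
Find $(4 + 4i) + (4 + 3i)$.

(4 + 4) + (4 + 3)i = 8 + 7i


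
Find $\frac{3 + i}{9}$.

Divisor is real, so divide each part by 9:
= 1/3 + (1/9)i


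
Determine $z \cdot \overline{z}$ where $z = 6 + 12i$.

z * conjugate(z) = |z|^2 = a^2 + b^2
= 6^2 + 12^2 = 180


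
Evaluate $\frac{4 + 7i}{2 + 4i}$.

Multiply numerator and denominator by conjugate (2 - 4i):
= (4 + 7i)(2 - 4i) / (2^2 + 4^2)
= (36 - 2i) / 20
Divide through by 2: (18 - i) / 10
= 9/5 - (1/10)i


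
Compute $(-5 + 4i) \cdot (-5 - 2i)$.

(a1*a2 - b1*b2) + (a1*b2 + b1*a2)i
= (25 - (-8)) + (10 + (-20))i
= 33 - 10i


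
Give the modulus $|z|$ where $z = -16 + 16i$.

|z| = sqrt(a^2 + b^2) = sqrt((-16)^2 + 16^2) = sqrt(512) = sqrt(512)


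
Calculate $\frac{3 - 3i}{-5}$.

Divisor is real, so divide each part by -5:
= -3/5 + (3/5)i


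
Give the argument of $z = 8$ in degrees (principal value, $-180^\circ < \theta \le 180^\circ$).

b = 0 and a > 0, so z lies on the positive real axis: θ = 0°


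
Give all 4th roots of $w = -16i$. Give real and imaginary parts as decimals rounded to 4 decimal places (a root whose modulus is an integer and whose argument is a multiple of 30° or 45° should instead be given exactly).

|w| = 16, arg(w) = 270°
Root modulus = 16^(1/4) = 2
Root arguments: θ_k = (270° + 360°k)/4 for k = 0, 1, ..., 3
Compute each root as (root modulus)(cos θ_k + i sin θ_k) using full-precision intermediates, then round to 4 decimal places.
Roots: 0.7654 + 1.8478i, -1.8478 + 0.7654i, -0.7654 - 1.8478i, 1.8478 - 0.7654i


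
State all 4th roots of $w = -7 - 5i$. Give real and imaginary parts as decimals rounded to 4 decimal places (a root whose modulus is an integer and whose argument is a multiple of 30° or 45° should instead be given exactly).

|w| = sqrt(74) ≈ 8.602325, arg(w) ≈ 215.537678°
Root modulus = sqrt(74)^(1/4) ≈ 1.712592
Root arguments: θ_k = (arg(w) + 360°k)/4 for k = 0, 1, ..., 3
Compute each root as (root modulus)(cos θ_k + i sin θ_k) using full-precision intermediates, then round to 4 decimal places.
Roots: 1.0094 + 1.3835i, -1.3835 + 1.0094i, -1.0094 - 1.3835i, 1.3835 - 1.0094i


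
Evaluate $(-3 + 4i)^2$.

(a + bi)^2 = a^2 - b^2 + 2abi
= (-3)^2 - 4^2 + 2*(-3)*4i
= -7 - 24i


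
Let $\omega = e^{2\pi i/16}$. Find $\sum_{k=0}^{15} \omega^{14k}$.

Let ζ = ω^14 = e^(2πi·14/16). Since 16 ∤ 14, ζ ≠ 1.
Sum = Σ_{k=0}^{15} ζ^k = (ζ^16 - 1)/(ζ - 1) = (ω^{14·16} - 1)/(ζ - 1) = (1 - 1)/(ζ - 1) = 0


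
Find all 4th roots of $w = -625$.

|w| = 625, arg(w) = 180°
Root modulus = 625^(1/4) = 5
Root arguments: θ_k = (180° + 360°k)/4 for k = 0, 1, ..., 3
Roots: 5*sqrt(2)/2 + (5*sqrt(2)/2)i, -5*sqrt(2)/2 + (5*sqrt(2)/2)i, -5*sqrt(2)/2 - (5*sqrt(2)/2)i, 5*sqrt(2)/2 - (5*sqrt(2)/2)i


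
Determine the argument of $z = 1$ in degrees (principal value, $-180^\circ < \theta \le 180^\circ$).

b = 0 and a > 0, so z lies on the positive real axis: θ = 0°


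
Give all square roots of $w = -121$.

|w| = 121, arg(w) = 180°
Root modulus = 121^(1/2) = 11
Root arguments: θ_k = (180° + 360°k)/2 for k = 0, 1, ..., 1
Roots: 11i, -11i


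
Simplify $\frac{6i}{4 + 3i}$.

Multiply numerator and denominator by conjugate (4 - 3i):
= (6i)(4 - 3i) / (4^2 + 3^2)
= (18 + 24i) / 25
= 18/25 + (24/25)i


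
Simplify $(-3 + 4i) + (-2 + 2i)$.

(-3 + (-2)) + (4 + 2)i = -5 + 6i


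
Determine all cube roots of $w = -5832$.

|w| = 5832, arg(w) = 180°
Root modulus = 5832^(1/3) = 18
Root arguments: θ_k = (180° + 360°k)/3 for k = 0, 1, ..., 2
Roots: 9 + 9*sqrt(3)i, -18, 9 - 9*sqrt(3)i


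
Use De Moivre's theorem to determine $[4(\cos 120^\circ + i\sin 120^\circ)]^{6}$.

By De Moivre: z^n = r^n(cos(nθ) + i sin(nθ))
= 4^6(cos(6*120°) + i sin(6*120°))
= 4096(cos 0° + i sin 0°)
= 4096


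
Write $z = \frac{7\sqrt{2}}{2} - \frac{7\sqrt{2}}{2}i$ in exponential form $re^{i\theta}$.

r = |z| = sqrt((7*sqrt(2)/2)^2 + (-7*sqrt(2)/2)^2) = sqrt(49/2 + 49/2) = sqrt(49) = 7
θ = arctan(b/a) = arctan(-4.9497/4.9497) (quadrant-adjusted) = -45° = -π/4
z = 7e^(-i*π/4)


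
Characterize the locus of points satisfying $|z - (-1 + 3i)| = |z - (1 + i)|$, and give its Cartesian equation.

|z - z1| = |z - z2| means z is equidistant from z1 and z2,
i.e. the perpendicular bisector of the segment from (-1, 3) to (1, 1) (midpoint (0, 2)).
With z = x + yi, square both sides:
(x - (-1))^2 + (y - 3)^2 = (x - 1)^2 + (y - 1)^2
The x^2 and y^2 terms cancel: 4x + (-4)y = 2 - 10 = -8
Simplify: x - y = -2
Locus: Perpendicular bisector of the segment from (-1, 3) to (1, 1): the line x - y = -2


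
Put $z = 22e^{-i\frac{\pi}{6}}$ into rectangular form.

a = r cos θ = 22 * sqrt(3)/2 = 11*sqrt(3)
b = r sin θ = 22 * -1/2 = -11
z = 11*sqrt(3) - 11i


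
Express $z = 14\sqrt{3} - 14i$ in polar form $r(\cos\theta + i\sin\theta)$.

r = |z| = sqrt(a^2 + b^2) = sqrt((14*sqrt(3))^2 + (-14)^2) = sqrt(588 + 196) = sqrt(784) = 28
θ = arctan(b/a) = arctan(-14/24.2487) (quadrant-adjusted) = 330°
z = 28(cos 330° + i sin 330°)


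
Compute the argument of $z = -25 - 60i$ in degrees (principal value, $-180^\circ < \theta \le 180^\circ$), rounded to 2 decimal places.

θ = arctan(b/a) = arctan(-60/-25) (quadrant-adjusted) = -112.62°


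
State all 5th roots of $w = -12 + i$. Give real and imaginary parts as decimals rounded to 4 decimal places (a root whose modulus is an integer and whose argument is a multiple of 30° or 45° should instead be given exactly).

|w| = sqrt(145) ≈ 12.041595, arg(w) ≈ 175.236358°
Root modulus = sqrt(145)^(1/5) ≈ 1.644890
Root arguments: θ_k = (arg(w) + 360°k)/5 for k = 0, 1, ..., 4
Compute each root as (root modulus)(cos θ_k + i sin θ_k) using full-precision intermediates, then round to 4 decimal places.
Roots: 1.3466 + 0.9446i, -0.4822 + 1.5726i, -1.6447 + 0.0274i, -0.5342 - 1.5557i, 1.3145 - 0.9888i


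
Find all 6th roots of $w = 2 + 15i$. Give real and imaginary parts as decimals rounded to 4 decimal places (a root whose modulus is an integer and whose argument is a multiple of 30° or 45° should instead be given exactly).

|w| = sqrt(229) ≈ 15.132746, arg(w) ≈ 82.405357°
Root modulus = sqrt(229)^(1/6) ≈ 1.572726
Root arguments: θ_k = (arg(w) + 360°k)/6 for k = 0, 1, ..., 5
Compute each root as (root modulus)(cos θ_k + i sin θ_k) using full-precision intermediates, then round to 4 decimal places.
Roots: 1.5278 + 0.3734i, 0.4405 + 1.5098i, -1.0872 + 1.1364i, -1.5278 - 0.3734i, -0.4405 - 1.5098i, 1.0872 - 1.1364i


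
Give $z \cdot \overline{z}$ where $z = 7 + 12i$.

z * conjugate(z) = |z|^2 = a^2 + b^2
= 7^2 + 12^2 = 193


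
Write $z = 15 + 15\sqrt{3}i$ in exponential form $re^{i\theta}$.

r = |z| = sqrt((15)^2 + (15*sqrt(3))^2) = sqrt(225 + 675) = sqrt(900) = 30
θ = arctan(b/a) = arctan(25.9808/15) (quadrant-adjusted) = 60° = π/3
z = 30e^(i*π/3)


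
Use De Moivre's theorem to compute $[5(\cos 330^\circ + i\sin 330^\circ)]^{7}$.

By De Moivre: z^n = r^n(cos(nθ) + i sin(nθ))
= 5^7(cos(7*330°) + i sin(7*330°))
= 78125(cos 150° + i sin 150°)
= -78125*sqrt(3)/2 + (78125/2)i


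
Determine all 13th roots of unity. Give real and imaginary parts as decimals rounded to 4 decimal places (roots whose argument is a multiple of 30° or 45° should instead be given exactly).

ω_k = e^(2πik/13) = cos(2πk/13) + i sin(2πk/13) for k = 0, 1, ..., 12
Roots: 1, 0.8855 + 0.4647i, 0.5681 + 0.8230i, 0.1205 + 0.9927i, -0.3546 + 0.9350i, -0.7485 + 0.6631i, -0.9709 + 0.2393i, -0.9709 - 0.2393i, -0.7485 - 0.6631i, -0.3546 - 0.9350i, 0.1205 - 0.9927i, 0.5681 - 0.8230i, 0.8855 - 0.4647i


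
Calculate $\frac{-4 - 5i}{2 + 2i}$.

Multiply numerator and denominator by conjugate (2 - 2i):
= (-4 - 5i)(2 - 2i) / (2^2 + 2^2)
= (-18 - 2i) / 8
Divide through by 2: (-9 - i) / 4
= -9/4 - (1/4)i


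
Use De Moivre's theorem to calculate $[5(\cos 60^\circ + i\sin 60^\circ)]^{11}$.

By De Moivre: z^n = r^n(cos(nθ) + i sin(nθ))
= 5^11(cos(11*60°) + i sin(11*60°))
= 48828125(cos 300° + i sin 300°)
= 48828125/2 - (48828125*sqrt(3)/2)i


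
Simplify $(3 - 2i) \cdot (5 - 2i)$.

(a1*a2 - b1*b2) + (a1*b2 + b1*a2)i
= (15 - 4) + (-6 + (-10))i
= 11 - 16i


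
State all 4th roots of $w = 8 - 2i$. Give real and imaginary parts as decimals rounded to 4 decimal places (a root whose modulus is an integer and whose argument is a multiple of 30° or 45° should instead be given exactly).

|w| = sqrt(68) ≈ 8.246211, arg(w) ≈ 345.963757°
Root modulus = sqrt(68)^(1/4) ≈ 1.694586
Root arguments: θ_k = (arg(w) + 360°k)/4 for k = 0, 1, ..., 3
Compute each root as (root modulus)(cos θ_k + i sin θ_k) using full-precision intermediates, then round to 4 decimal places.
Roots: 0.1037 + 1.6914i, -1.6914 + 0.1037i, -0.1037 - 1.6914i, 1.6914 - 0.1037i


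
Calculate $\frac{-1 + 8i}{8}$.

Divisor is real, so divide each part by 8:
= -1/8 + i


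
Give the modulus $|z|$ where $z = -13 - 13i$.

|z| = sqrt(a^2 + b^2) = sqrt((-13)^2 + (-13)^2) = sqrt(338) = sqrt(338)


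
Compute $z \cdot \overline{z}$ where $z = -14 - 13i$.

z * conjugate(z) = |z|^2 = a^2 + b^2
= (-14)^2 + (-13)^2 = 365


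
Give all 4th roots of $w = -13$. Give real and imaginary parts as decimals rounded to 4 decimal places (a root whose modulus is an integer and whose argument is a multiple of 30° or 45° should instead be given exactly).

|w| = 13, arg(w) = 180°
Root modulus = 13^(1/4) ≈ 1.898829
Root arguments: θ_k = (180° + 360°k)/4 for k = 0, 1, ..., 3
Compute each root as (root modulus)(cos θ_k + i sin θ_k) using full-precision intermediates, then round to 4 decimal places.
Roots: 1.3427 + 1.3427i, -1.3427 + 1.3427i, -1.3427 - 1.3427i, 1.3427 - 1.3427i


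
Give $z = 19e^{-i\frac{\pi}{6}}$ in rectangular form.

a = r cos θ = 19 * sqrt(3)/2 = 19*sqrt(3)/2
b = r sin θ = 19 * -1/2 = -19/2
z = 19*sqrt(3)/2 - (19/2)i


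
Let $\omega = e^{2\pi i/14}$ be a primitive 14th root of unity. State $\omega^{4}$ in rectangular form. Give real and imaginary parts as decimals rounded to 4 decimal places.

ω^4 = e^(2πi·4/14) = e^(i·4π/7)
= cos(4π/7) + i sin(4π/7)
= -0.2225 + 0.9749i


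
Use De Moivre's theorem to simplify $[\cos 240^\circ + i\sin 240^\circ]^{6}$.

By De Moivre: z^n = r^n(cos(nθ) + i sin(nθ))
= 1^6(cos(6*240°) + i sin(6*240°))
= 1(cos 0° + i sin 0°)
= 1


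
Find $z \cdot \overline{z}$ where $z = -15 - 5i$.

z * conjugate(z) = |z|^2 = a^2 + b^2
= (-15)^2 + (-5)^2 = 250


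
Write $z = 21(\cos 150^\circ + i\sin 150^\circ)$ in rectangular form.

a = r cos θ = 21 * -sqrt(3)/2 = -21*sqrt(3)/2
b = r sin θ = 21 * 1/2 = 21/2
z = -21*sqrt(3)/2 + (21/2)i


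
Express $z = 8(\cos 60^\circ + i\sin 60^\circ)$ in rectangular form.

a = r cos θ = 8 * 1/2 = 4
b = r sin θ = 8 * sqrt(3)/2 = 4*sqrt(3)
z = 4 + 4*sqrt(3)i


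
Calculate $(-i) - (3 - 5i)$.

(0 - 3) + (-1 - (-5))i = -3 + 4i


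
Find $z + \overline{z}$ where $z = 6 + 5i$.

z + conjugate(z) = (a + bi) + (a - bi) = 2a
= 2 * 6 = 12


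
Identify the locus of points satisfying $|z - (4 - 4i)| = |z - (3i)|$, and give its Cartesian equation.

|z - z1| = |z - z2| means z is equidistant from z1 and z2,
i.e. the perpendicular bisector of the segment from (4, -4) to (0, 3) (midpoint (2, -1/2)).
With z = x + yi, square both sides:
(x - 4)^2 + (y - (-4))^2 = (x - 0)^2 + (y - 3)^2
The x^2 and y^2 terms cancel: -8x + 14y = 9 - 32 = -23
Simplify: 8x - 14y = 23
Locus: Perpendicular bisector of the segment from (4, -4) to (0, 3): the line 8x - 14y = 23


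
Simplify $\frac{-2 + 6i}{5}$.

Divisor is real, so divide each part by 5:
= -2/5 + (6/5)i


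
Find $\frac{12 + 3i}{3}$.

Divisor is real, so divide each part by 3:
= 4 + i


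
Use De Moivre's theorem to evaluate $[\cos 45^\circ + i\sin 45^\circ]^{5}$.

By De Moivre: z^n = r^n(cos(nθ) + i sin(nθ))
= 1^5(cos(5*45°) + i sin(5*45°))
= 1(cos 225° + i sin 225°)
= -sqrt(2)/2 - (sqrt(2)/2)i


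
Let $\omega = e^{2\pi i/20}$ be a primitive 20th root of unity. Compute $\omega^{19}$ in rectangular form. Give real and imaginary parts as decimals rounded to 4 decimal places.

ω^19 = e^(2πi·19/20) = e^(i·19π/10)
= cos(19π/10) + i sin(19π/10)
= 0.9511 - 0.3090i


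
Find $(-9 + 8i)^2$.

(a + bi)^2 = a^2 - b^2 + 2abi
= (-9)^2 - 8^2 + 2*(-9)*8i
= 17 - 144i


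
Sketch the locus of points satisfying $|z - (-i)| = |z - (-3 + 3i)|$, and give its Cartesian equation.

|z - z1| = |z - z2| means z is equidistant from z1 and z2,
i.e. the perpendicular bisector of the segment from (0, -1) to (-3, 3) (midpoint (-3/2, 1)).
With z = x + yi, square both sides:
(x - 0)^2 + (y - (-1))^2 = (x - (-3))^2 + (y - 3)^2
The x^2 and y^2 terms cancel: -6x + 8y = 18 - 1 = 17
Simplify: 6x - 8y = -17
Locus: Perpendicular bisector of the segment from (0, -1) to (-3, 3): the line 6x - 8y = -17


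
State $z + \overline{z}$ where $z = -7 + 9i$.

z + conjugate(z) = (a + bi) + (a - bi) = 2a
= 2 * (-7) = -14


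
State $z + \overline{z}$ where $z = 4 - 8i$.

z + conjugate(z) = (a + bi) + (a - bi) = 2a
= 2 * 4 = 8


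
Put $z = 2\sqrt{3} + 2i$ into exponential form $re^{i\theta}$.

r = |z| = sqrt((2*sqrt(3))^2 + (2)^2) = sqrt(12 + 4) = sqrt(16) = 4
θ = arctan(b/a) = arctan(2/3.4641) (quadrant-adjusted) = 30° = π/6
z = 4e^(i*π/6)


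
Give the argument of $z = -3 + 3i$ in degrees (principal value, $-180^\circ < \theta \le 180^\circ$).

θ = arctan(b/a) = arctan(3/-3) (quadrant-adjusted) = 135°


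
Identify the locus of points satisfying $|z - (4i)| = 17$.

|z - z0| = r describes a circle centered at z0 with radius r
Here z0 = 4i and r = 17
Locus: Circle centered at (0, 4) with radius 17


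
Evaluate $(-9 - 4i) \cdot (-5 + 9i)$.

(a1*a2 - b1*b2) + (a1*b2 + b1*a2)i
= (45 - (-36)) + (-81 + 20)i
= 81 - 61i


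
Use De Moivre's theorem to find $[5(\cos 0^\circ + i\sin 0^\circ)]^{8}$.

By De Moivre: z^n = r^n(cos(nθ) + i sin(nθ))
= 5^8(cos(8*0°) + i sin(8*0°))
= 390625(cos 0° + i sin 0°)
= 390625


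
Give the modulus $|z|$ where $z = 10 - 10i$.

|z| = sqrt(a^2 + b^2) = sqrt(10^2 + (-10)^2) = sqrt(200) = sqrt(200)


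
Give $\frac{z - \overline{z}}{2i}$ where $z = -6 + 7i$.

z - conjugate(z) = 2bi
(z - conjugate(z))/(2i) = 2bi/(2i) = b = 7


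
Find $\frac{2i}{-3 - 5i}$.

Multiply numerator and denominator by conjugate (-3 + 5i):
= (2i)(-3 + 5i) / ((-3)^2 + (-5)^2)
= (-10 - 6i) / 34
Divide through by 2: (-5 - 3i) / 17
= -5/17 - (3/17)i


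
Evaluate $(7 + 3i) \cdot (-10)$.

(a1*a2 - b1*b2) + (a1*b2 + b1*a2)i
= (-70 - 0) + (0 + (-30))i
= -70 - 30i


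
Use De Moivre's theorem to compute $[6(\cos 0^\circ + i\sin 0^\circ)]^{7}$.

By De Moivre: z^n = r^n(cos(nθ) + i sin(nθ))
= 6^7(cos(7*0°) + i sin(7*0°))
= 279936(cos 0° + i sin 0°)
= 279936


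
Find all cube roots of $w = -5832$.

|w| = 5832, arg(w) = 180°
Root modulus = 5832^(1/3) = 18
Root arguments: θ_k = (180° + 360°k)/3 for k = 0, 1, ..., 2
Roots: 9 + 9*sqrt(3)i, -18, 9 - 9*sqrt(3)i


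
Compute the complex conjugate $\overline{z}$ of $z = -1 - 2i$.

If z = a + bi, then conjugate(z) = a - bi
conjugate(-1 - 2i) = -1 + 2i


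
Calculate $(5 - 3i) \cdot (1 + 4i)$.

(a1*a2 - b1*b2) + (a1*b2 + b1*a2)i
= (5 - (-12)) + (20 + (-3))i
= 17 + 17i


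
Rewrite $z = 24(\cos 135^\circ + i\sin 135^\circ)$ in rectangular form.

a = r cos θ = 24 * -sqrt(2)/2 = -12*sqrt(2)
b = r sin θ = 24 * sqrt(2)/2 = 12*sqrt(2)
z = -12*sqrt(2) + 12*sqrt(2)i


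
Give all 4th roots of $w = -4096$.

|w| = 4096, arg(w) = 180°
Root modulus = 4096^(1/4) = 8
Root arguments: θ_k = (180° + 360°k)/4 for k = 0, 1, ..., 3
Roots: 4*sqrt(2) + 4*sqrt(2)i, -4*sqrt(2) + 4*sqrt(2)i, -4*sqrt(2) - 4*sqrt(2)i, 4*sqrt(2) - 4*sqrt(2)i


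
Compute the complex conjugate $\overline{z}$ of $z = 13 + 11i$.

If z = a + bi, then conjugate(z) = a - bi
conjugate(13 + 11i) = 13 - 11i


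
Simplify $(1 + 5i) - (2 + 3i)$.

(1 - 2) + (5 - 3)i = -1 + 2i


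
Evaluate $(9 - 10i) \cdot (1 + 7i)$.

(a1*a2 - b1*b2) + (a1*b2 + b1*a2)i
= (9 - (-70)) + (63 + (-10))i
= 79 + 53i


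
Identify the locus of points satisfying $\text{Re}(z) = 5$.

Re(z) = x where z = x + yi; the equation x = 5 is satisfied by all points with that x-coordinate
Locus: Vertical line x = 5


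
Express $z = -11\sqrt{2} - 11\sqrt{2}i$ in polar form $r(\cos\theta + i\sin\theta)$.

r = |z| = sqrt(a^2 + b^2) = sqrt((-11*sqrt(2))^2 + (-11*sqrt(2))^2) = sqrt(242 + 242) = sqrt(484) = 22
θ = arctan(b/a) = arctan(-15.5563/-15.5563) (quadrant-adjusted) = 225°
z = 22(cos 225° + i sin 225°)


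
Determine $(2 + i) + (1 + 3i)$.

(2 + 1) + (1 + 3)i = 3 + 4i


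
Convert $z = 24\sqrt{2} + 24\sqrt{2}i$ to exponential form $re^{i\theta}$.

r = |z| = sqrt((24*sqrt(2))^2 + (24*sqrt(2))^2) = sqrt(1152 + 1152) = sqrt(2304) = 48
θ = arctan(b/a) = arctan(33.9411/33.9411) (quadrant-adjusted) = 45° = π/4
z = 48e^(i*π/4)


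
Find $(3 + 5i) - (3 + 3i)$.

(3 - 3) + (5 - 3)i = 2i


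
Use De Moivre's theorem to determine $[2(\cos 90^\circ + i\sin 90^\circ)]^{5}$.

By De Moivre: z^n = r^n(cos(nθ) + i sin(nθ))
= 2^5(cos(5*90°) + i sin(5*90°))
= 32(cos 90° + i sin 90°)
= 32i


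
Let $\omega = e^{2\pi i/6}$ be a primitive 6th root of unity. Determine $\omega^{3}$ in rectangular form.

ω^3 = e^(2πi·3/6) = e^(i·1π)
= cos(1π) + i sin(1π)
= -1


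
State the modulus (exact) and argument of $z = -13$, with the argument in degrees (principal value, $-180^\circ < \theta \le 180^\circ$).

|z| = sqrt((-13)^2 + 0^2) = 13
b = 0 and a < 0, so z lies on the negative real axis: arg(z) = 180°


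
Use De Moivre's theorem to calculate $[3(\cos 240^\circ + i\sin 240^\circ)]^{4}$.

By De Moivre: z^n = r^n(cos(nθ) + i sin(nθ))
= 3^4(cos(4*240°) + i sin(4*240°))
= 81(cos 240° + i sin 240°)
= -81/2 - (81*sqrt(3)/2)i


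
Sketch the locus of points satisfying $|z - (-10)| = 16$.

|z - z0| = r describes a circle centered at z0 with radius r
Here z0 = -10 and r = 16
Locus: Circle centered at (-10, 0) with radius 16


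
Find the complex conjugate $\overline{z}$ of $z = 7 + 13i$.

If z = a + bi, then conjugate(z) = a - bi
conjugate(7 + 13i) = 7 - 13i


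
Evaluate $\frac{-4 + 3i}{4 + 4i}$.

Multiply numerator and denominator by conjugate (4 - 4i):
= (-4 + 3i)(4 - 4i) / (4^2 + 4^2)
= (-4 + 28i) / 32
Divide through by 4: (-1 + 7i) / 8
= -1/8 + (7/8)i


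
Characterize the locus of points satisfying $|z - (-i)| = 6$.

|z - z0| = r describes a circle centered at z0 with radius r
Here z0 = -i and r = 6
Locus: Circle centered at (0, -1) with radius 6


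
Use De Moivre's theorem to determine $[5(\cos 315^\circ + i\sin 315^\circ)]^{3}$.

By De Moivre: z^n = r^n(cos(nθ) + i sin(nθ))
= 5^3(cos(3*315°) + i sin(3*315°))
= 125(cos 225° + i sin 225°)
= -125*sqrt(2)/2 - (125*sqrt(2)/2)i


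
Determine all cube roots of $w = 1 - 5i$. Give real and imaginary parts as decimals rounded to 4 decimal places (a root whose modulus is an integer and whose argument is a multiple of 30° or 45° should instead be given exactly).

|w| = sqrt(26) ≈ 5.099020, arg(w) ≈ 281.309932°
Root modulus = sqrt(26)^(1/3) ≈ 1.721190
Root arguments: θ_k = (arg(w) + 360°k)/3 for k = 0, 1, ..., 2
Compute each root as (root modulus)(cos θ_k + i sin θ_k) using full-precision intermediates, then round to 4 decimal places.
Roots: -0.1132 + 1.7175i, -1.4308 - 0.9567i, 1.5440 - 0.7607i


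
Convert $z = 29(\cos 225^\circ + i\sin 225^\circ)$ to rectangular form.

a = r cos θ = 29 * -sqrt(2)/2 = -29*sqrt(2)/2
b = r sin θ = 29 * -sqrt(2)/2 = -29*sqrt(2)/2
z = -29*sqrt(2)/2 - (29*sqrt(2)/2)i


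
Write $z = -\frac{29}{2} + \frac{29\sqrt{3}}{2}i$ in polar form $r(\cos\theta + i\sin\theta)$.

r = |z| = sqrt(a^2 + b^2) = sqrt((-29/2)^2 + (29*sqrt(3)/2)^2) = sqrt(841/4 + 2523/4) = sqrt(841) = 29
θ = arctan(b/a) = arctan(25.1147/-14.5) (quadrant-adjusted) = 120°
z = 29(cos 120° + i sin 120°)


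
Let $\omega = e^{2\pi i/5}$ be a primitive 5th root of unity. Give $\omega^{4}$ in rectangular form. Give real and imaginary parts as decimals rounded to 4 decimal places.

ω^4 = e^(2πi·4/5) = e^(i·8π/5)
= cos(8π/5) + i sin(8π/5)
= 0.3090 - 0.9511i


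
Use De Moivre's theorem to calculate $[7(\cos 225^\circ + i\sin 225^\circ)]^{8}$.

By De Moivre: z^n = r^n(cos(nθ) + i sin(nθ))
= 7^8(cos(8*225°) + i sin(8*225°))
= 5764801(cos 0° + i sin 0°)
= 5764801


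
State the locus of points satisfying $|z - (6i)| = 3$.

|z - z0| = r describes a circle centered at z0 with radius r
Here z0 = 6i and r = 3
Locus: Circle centered at (0, 6) with radius 3


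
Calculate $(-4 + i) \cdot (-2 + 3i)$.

(a1*a2 - b1*b2) + (a1*b2 + b1*a2)i
= (8 - 3) + (-12 + (-2))i
= 5 - 14i


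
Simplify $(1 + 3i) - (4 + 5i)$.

(1 - 4) + (3 - 5)i = -3 - 2i


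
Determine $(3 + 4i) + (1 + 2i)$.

(3 + 1) + (4 + 2)i = 4 + 6i


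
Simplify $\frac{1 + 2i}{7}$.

Divisor is real, so divide each part by 7:
= 1/7 + (2/7)i


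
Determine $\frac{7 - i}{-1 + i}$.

Multiply numerator and denominator by conjugate (-1 - i):
= (7 - i)(-1 - i) / ((-1)^2 + 1^2)
= (-8 - 6i) / 2
= -4 - 3i


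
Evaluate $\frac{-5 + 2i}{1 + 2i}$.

Multiply numerator and denominator by conjugate (1 - 2i):
= (-5 + 2i)(1 - 2i) / (1^2 + 2^2)
= (-1 + 12i) / 5
= -1/5 + (12/5)i


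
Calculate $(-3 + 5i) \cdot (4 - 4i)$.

(a1*a2 - b1*b2) + (a1*b2 + b1*a2)i
= (-12 - (-20)) + (12 + 20)i
= 8 + 32i


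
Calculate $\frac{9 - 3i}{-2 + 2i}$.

Multiply numerator and denominator by conjugate (-2 - 2i):
= (9 - 3i)(-2 - 2i) / ((-2)^2 + 2^2)
= (-24 - 12i) / 8
Divide through by 4: (-6 - 3i) / 2
= -3 - (3/2)i


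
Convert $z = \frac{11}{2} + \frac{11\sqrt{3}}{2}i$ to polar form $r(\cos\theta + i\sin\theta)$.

r = |z| = sqrt(a^2 + b^2) = sqrt((11/2)^2 + (11*sqrt(3)/2)^2) = sqrt(121/4 + 363/4) = sqrt(121) = 11
θ = arctan(b/a) = arctan(9.5263/5.5) (quadrant-adjusted) = 60°
z = 11(cos 60° + i sin 60°)


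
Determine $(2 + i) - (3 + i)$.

(2 - 3) + (1 - 1)i = -1


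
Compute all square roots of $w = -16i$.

|w| = 16, arg(w) = 270°
Root modulus = 16^(1/2) = 4
Root arguments: θ_k = (270° + 360°k)/2 for k = 0, 1, ..., 1
Roots: -2*sqrt(2) + 2*sqrt(2)i, 2*sqrt(2) - 2*sqrt(2)i


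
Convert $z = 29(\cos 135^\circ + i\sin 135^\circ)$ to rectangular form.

a = r cos θ = 29 * -sqrt(2)/2 = -29*sqrt(2)/2
b = r sin θ = 29 * sqrt(2)/2 = 29*sqrt(2)/2
z = -29*sqrt(2)/2 + (29*sqrt(2)/2)i


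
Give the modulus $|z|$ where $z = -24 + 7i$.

|z| = sqrt(a^2 + b^2) = sqrt((-24)^2 + 7^2) = sqrt(625) = 25


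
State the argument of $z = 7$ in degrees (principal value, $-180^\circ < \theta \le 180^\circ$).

b = 0 and a > 0, so z lies on the positive real axis: θ = 0°


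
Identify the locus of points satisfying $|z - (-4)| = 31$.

|z - z0| = r describes a circle centered at z0 with radius r
Here z0 = -4 and r = 31
Locus: Circle centered at (-4, 0) with radius 31


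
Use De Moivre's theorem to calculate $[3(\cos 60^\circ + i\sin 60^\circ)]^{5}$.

By De Moivre: z^n = r^n(cos(nθ) + i sin(nθ))
= 3^5(cos(5*60°) + i sin(5*60°))
= 243(cos 300° + i sin 300°)
= 243/2 - (243*sqrt(3)/2)i


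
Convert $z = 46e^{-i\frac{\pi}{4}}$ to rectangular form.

a = r cos θ = 46 * sqrt(2)/2 = 23*sqrt(2)
b = r sin θ = 46 * -sqrt(2)/2 = -23*sqrt(2)
z = 23*sqrt(2) - 23*sqrt(2)i


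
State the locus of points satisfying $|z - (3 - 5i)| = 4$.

|z - z0| = r describes a circle centered at z0 with radius r
Here z0 = 3 - 5i and r = 4
Locus: Circle centered at (3, -5) with radius 4


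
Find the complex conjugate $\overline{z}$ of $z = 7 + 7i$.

If z = a + bi, then conjugate(z) = a - bi
conjugate(7 + 7i) = 7 - 7i


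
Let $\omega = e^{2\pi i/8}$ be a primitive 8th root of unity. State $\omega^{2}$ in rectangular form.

ω^2 = e^(2πi·2/8) = e^(i·1π/2)
= cos(1π/2) + i sin(1π/2)
= i


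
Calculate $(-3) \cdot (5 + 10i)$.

(a1*a2 - b1*b2) + (a1*b2 + b1*a2)i
= (-15 - 0) + (-30 + 0)i
= -15 - 30i


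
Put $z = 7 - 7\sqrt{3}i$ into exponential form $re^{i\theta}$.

r = |z| = sqrt((7)^2 + (-7*sqrt(3))^2) = sqrt(49 + 147) = sqrt(196) = 14
θ = arctan(b/a) = arctan(-12.1244/7) (quadrant-adjusted) = -60° = -π/3
z = 14e^(-i*π/3)


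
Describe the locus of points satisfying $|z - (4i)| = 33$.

|z - z0| = r describes a circle centered at z0 with radius r
Here z0 = 4i and r = 33
Locus: Circle centered at (0, 4) with radius 33


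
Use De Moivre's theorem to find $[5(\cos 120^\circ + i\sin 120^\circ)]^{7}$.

By De Moivre: z^n = r^n(cos(nθ) + i sin(nθ))
= 5^7(cos(7*120°) + i sin(7*120°))
= 78125(cos 120° + i sin 120°)
= -78125/2 + (78125*sqrt(3)/2)i


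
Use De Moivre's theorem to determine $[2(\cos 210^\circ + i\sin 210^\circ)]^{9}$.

By De Moivre: z^n = r^n(cos(nθ) + i sin(nθ))
= 2^9(cos(9*210°) + i sin(9*210°))
= 512(cos 90° + i sin 90°)
= 512i
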